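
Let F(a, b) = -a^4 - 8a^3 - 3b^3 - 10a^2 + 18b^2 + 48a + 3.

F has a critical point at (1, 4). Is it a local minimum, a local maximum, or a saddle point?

The mixed partial ∂²F/∂a∂b is 0, so the Hessian at any point is diag(F_aa, F_bb) = diag(-4(3a^2 + 12a + 5), 18(-b + 2)).
At (1, 4): H = diag(-80, -36).
Both eigenvalues are negative, so H is negative definite: a local maximum.

local maximum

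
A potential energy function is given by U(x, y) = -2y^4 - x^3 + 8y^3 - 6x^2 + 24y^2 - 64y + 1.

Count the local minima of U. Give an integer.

U separates as a function of x plus a function of y, so ∇U=0 decouples.
∂U/∂x = -3x(x + 4) = 0 at x ∈ {-4, 0}; ∂U/∂y = -8(y - 4)(y - 1)(y + 2) = 0 at y ∈ {-2, 1, 4}.
The Hessian is diagonal: diag(U_xx, U_yy). Second derivatives: U_xx(-4)=12, U_xx(0)=-12; U_yy(-2)=-144, U_yy(1)=72, U_yy(4)=-144.
Local minima occur where both diagonal entries positive: (-4, 1). Count: 1.

1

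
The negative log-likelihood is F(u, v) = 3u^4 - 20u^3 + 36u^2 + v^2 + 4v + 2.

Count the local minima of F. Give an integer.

2

F separates as a function of u plus a function of v, so ∇F=0 decouples.
∂F/∂u = 12u(u - 3)(u - 2) = 0 at u ∈ {0, 2, 3}; ∂F/∂v = 2(v + 2) = 0 at v ∈ {-2}.
The Hessian is diagonal: diag(F_uu, F_vv). Second derivatives: F_uu(0)=72, F_uu(2)=-24, F_uu(3)=36; F_vv(-2)=2.
Local minima occur where both diagonal entries positive: (0, -2), (3, -2). Count: 2.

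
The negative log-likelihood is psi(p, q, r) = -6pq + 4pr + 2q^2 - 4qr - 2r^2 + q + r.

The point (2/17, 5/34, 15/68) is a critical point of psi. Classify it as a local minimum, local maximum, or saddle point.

The Hessian is constant: H = [[0, -6, 4], [-6, 4, -4], [4, -4, -4]].
Leading principal minors: Δ₁ = 0, Δ₂ = -36, Δ₃ = 272.
The minors fit neither the all-positive nor the alternating-sign pattern, so H is indefinite: a saddle point.

saddle point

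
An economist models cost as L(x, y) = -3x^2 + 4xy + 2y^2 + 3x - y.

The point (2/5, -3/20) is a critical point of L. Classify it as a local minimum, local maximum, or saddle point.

The Hessian of L is constant: H = [[-6, 4], [4, 4]].
det(H) = (-6)·4 − 4² = -40.
Since det(H) < 0, H is indefinite and the critical point is a saddle point.

saddle point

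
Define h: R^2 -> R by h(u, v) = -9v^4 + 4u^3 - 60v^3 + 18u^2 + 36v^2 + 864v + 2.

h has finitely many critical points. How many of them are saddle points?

3

h separates as a function of u plus a function of v, so ∇h=0 decouples.
∂h/∂u = 12u(u + 3) = 0 at u ∈ {-3, 0}; ∂h/∂v = -36(v - 2)(v + 3)(v + 4) = 0 at v ∈ {-4, -3, 2}.
The Hessian is diagonal: diag(h_uu, h_vv). Second derivatives: h_uu(-3)=-36, h_uu(0)=36; h_vv(-4)=-216, h_vv(-3)=180, h_vv(2)=-1080.
Saddle points occur where the two diagonal entries have opposite signs: (-3, -3), (0, -4), (0, 2). Count: 3.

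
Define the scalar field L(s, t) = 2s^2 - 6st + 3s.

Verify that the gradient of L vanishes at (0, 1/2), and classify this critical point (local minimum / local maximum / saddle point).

∇L = (4s - 6t + 3, -6s); substituting (0, 1/2) gives ∇L = (0, 0), so (0, 1/2) is indeed a critical point.
The Hessian of L is constant: H = [[4, -6], [-6, 0]].
det(H) = 4·0 − (-6)² = -36.
Since det(H) < 0, H is indefinite and the critical point is a saddle point.

saddle point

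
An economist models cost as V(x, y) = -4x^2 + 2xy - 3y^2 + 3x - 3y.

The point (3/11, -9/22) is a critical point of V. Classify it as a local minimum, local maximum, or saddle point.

The Hessian of V is constant: H = [[-8, 2], [2, -6]].
det(H) = (-8)·(-6) − 2² = 44.
det(H) > 0 and tr(H) = -14 < 0, so H is negative definite and the point is a local maximum.

local maximum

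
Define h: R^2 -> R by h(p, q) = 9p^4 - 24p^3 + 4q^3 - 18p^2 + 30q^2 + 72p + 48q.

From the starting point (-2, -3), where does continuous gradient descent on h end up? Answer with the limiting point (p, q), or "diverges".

(-1, -1)

h is separable, so gradient descent decouples: p follows -∂h/∂p, q follows -∂h/∂q.
∂h/∂p = 36(p - 2)(p - 1)(p + 1); at p=-2 this is -432, so p increases.
∂h/∂q = 12(q + 1)(q + 4); at q=-3 this is -24, so q increases.
p converges to its nearest critical value -1 (a local min of the p-part); q converges to -1. The iterate converges to (-1, -1).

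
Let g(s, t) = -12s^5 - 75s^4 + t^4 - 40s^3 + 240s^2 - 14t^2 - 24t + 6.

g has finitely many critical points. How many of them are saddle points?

6

g separates as a function of s plus a function of t, so ∇g=0 decouples.
∂g/∂s = -60s(s - 1)(s + 2)(s + 4) = 0 at s ∈ {-4, -2, 0, 1}; ∂g/∂t = 4(t - 3)(t + 1)(t + 2) = 0 at t ∈ {-2, -1, 3}.
The Hessian is diagonal: diag(g_ss, g_tt). Second derivatives: g_ss(-4)=2400, g_ss(-2)=-720, g_ss(0)=480, g_ss(1)=-900; g_tt(-2)=20, g_tt(-1)=-16, g_tt(3)=80.
Saddle points occur where the two diagonal entries have opposite signs: (-4, -1), (-2, -2), (-2, 3), (0, -1), (1, -2), (1, 3). Count: 6.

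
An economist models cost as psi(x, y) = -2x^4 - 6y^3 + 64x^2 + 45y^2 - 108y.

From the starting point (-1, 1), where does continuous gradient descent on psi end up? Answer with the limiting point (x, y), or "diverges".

psi is separable, so gradient descent decouples: x follows -∂psi/∂x, y follows -∂psi/∂y.
∂psi/∂x = -8x(x - 4)(x + 4); at x=-1 this is -120, so x increases.
∂psi/∂y = -18(y - 3)(y - 2); at y=1 this is -36, so y increases.
x converges to its nearest critical value 0 (a local min of the x-part); y converges to 2. The iterate converges to (0, 2).

(0, 2)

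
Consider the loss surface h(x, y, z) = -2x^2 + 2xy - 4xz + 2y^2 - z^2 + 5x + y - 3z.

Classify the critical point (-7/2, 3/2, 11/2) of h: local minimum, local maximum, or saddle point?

saddle point

The Hessian is constant: H = [[-4, 2, -4], [2, 4, 0], [-4, 0, -2]].
Leading principal minors: Δ₁ = -4, Δ₂ = -20, Δ₃ = -24.
The minors fit neither the all-positive nor the alternating-sign pattern, so H is indefinite: a saddle point.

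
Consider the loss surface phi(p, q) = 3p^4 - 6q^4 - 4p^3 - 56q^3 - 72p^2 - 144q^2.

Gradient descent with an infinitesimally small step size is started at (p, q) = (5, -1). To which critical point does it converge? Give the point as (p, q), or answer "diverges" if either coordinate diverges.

phi is separable, so gradient descent decouples: p follows -∂phi/∂p, q follows -∂phi/∂q.
∂phi/∂p = 12p(p - 4)(p + 3); at p=5 this is 480, so p decreases.
∂phi/∂q = -24q(q + 3)(q + 4); at q=-1 this is 144, so q decreases.
p converges to its nearest critical value 4 (a local min of the p-part); q converges to -3. The iterate converges to (4, -3).

(4, -3)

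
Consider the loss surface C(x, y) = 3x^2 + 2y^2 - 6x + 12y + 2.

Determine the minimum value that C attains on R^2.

-19

C(x,y) separates as P(x) + Q(y) + 2, so its minimum is min P + min Q + 2.
P'(x) = 6x - 6 vanishes at x ∈ {1}; Q'(y) = 4y + 12 vanishes at y ∈ {-3}.
Local minima of P (where P''>0): P(1)=-3. Local minima of Q: Q(-3)=-18.
So the global minimum of C is P(1) + Q(-3) + 2 = -3 − 18 + 2 = -19, attained at (1, -3).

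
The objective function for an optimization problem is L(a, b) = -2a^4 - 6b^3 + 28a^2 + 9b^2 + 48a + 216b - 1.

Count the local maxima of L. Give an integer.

L separates as a function of a plus a function of b, so ∇L=0 decouples.
∂L/∂a = -8(a - 3)(a + 1)(a + 2) = 0 at a ∈ {-2, -1, 3}; ∂L/∂b = -18(b - 4)(b + 3) = 0 at b ∈ {-3, 4}.
The Hessian is diagonal: diag(L_aa, L_bb). Second derivatives: L_aa(-2)=-40, L_aa(-1)=32, L_aa(3)=-160; L_bb(-3)=126, L_bb(4)=-126.
Local maxima occur where both diagonal entries negative: (-2, 4), (3, 4). Count: 2.

2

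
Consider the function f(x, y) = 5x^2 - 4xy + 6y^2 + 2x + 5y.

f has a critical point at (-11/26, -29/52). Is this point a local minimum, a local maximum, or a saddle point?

The Hessian of f is constant: H = [[10, -4], [-4, 12]].
det(H) = 10·12 − (-4)² = 104.
det(H) > 0 and tr(H) = 22 > 0, so H is positive definite and the point is a local minimum.

local minimum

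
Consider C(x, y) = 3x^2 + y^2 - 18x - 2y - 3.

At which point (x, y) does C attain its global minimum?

(3, 1)

C(x,y) separates as P(x) + Q(y) − 3, so its minimum is min P + min Q − 3.
P'(x) = 6x - 18 vanishes at x ∈ {3}; Q'(y) = 2y - 2 vanishes at y ∈ {1}.
Local minima of P (where P''>0): P(3)=-27. Local minima of Q: Q(1)=-1.
So the global minimum of C is P(3) + Q(1) − 3 = -27 − 1 − 3 = -31, attained at (3, 1).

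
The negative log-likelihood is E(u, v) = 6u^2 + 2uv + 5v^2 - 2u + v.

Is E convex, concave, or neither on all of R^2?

convex

E is quadratic, so its Hessian is the constant matrix H = [[12, 2], [2, 10]].
det(H) = 116, tr(H) = 22.
det(H) > 0 and tr(H) > 0, so H is positive definite everywhere: convex.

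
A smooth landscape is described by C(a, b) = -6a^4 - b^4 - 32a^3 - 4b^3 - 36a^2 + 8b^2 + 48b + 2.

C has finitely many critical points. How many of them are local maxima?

4

C separates as a function of a plus a function of b, so ∇C=0 decouples.
∂C/∂a = -24a(a + 1)(a + 3) = 0 at a ∈ {-3, -1, 0}; ∂C/∂b = -4(b - 2)(b + 2)(b + 3) = 0 at b ∈ {-3, -2, 2}.
The Hessian is diagonal: diag(C_aa, C_bb). Second derivatives: C_aa(-3)=-144, C_aa(-1)=48, C_aa(0)=-72; C_bb(-3)=-20, C_bb(-2)=16, C_bb(2)=-80.
Local maxima occur where both diagonal entries negative: (-3, -3), (-3, 2), (0, -3), (0, 2). Count: 4.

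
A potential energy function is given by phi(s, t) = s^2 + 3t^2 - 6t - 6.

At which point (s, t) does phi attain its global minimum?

phi(s,t) separates as P(s) + Q(t) − 6, so its minimum is min P + min Q − 6.
P'(s) = 2s vanishes at s ∈ {0}; Q'(t) = 6(t - 1) vanishes at t ∈ {1}.
Local minima of P (where P''>0): P(0)=0. Local minima of Q: Q(1)=-3.
So the global minimum of phi is P(0) + Q(1) − 6 = 0 − 3 − 6 = -9, attained at (0, 1).

(0, 1)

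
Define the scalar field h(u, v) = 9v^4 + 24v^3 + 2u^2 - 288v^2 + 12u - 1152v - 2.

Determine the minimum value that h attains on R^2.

-5396

h(u,v) separates as P(u) + Q(v) − 2, so its minimum is min P + min Q − 2.
P'(u) = 4u + 12 vanishes at u ∈ {-3}; Q'(v) = 36(v - 4)(v + 2)(v + 4) vanishes at v ∈ {-4, -2, 4}.
Local minima of P (where P''>0): P(-3)=-18. Local minima of Q: Q(-4)=768, Q(4)=-5376.
So the global minimum of h is P(-3) + Q(4) − 2 = -18 − 5376 − 2 = -5396, attained at (-3, 4).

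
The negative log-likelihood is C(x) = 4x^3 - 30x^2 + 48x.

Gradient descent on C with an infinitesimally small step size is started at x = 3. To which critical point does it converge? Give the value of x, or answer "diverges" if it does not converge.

C'(x) = 12(x - 4)(x - 1), so C'(3) = -24.
Gradient descent moves in the -C' direction, i.e. x is increasing.
The nearest critical point in that direction is x = 4, where C'' = 36 > 0 (a local minimum). The iterate converges there.

4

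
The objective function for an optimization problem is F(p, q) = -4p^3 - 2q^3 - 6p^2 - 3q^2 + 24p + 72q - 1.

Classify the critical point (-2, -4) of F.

local minimum

The mixed partial ∂²F/∂p∂q is 0, so the Hessian at any point is diag(F_pp, F_qq) = diag(-12(2p + 1), -6(2q + 1)).
At (-2, -4): H = diag(36, 42).
Both eigenvalues are positive, so H is positive definite: a local minimum.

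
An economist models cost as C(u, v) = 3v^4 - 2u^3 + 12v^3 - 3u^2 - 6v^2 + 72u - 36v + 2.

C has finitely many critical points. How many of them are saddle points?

C separates as a function of u plus a function of v, so ∇C=0 decouples.
∂C/∂u = -6(u - 3)(u + 4) = 0 at u ∈ {-4, 3}; ∂C/∂v = 12(v - 1)(v + 1)(v + 3) = 0 at v ∈ {-3, -1, 1}.
The Hessian is diagonal: diag(C_uu, C_vv). Second derivatives: C_uu(-4)=42, C_uu(3)=-42; C_vv(-3)=96, C_vv(-1)=-48, C_vv(1)=96.
Saddle points occur where the two diagonal entries have opposite signs: (-4, -1), (3, -3), (3, 1). Count: 3.

3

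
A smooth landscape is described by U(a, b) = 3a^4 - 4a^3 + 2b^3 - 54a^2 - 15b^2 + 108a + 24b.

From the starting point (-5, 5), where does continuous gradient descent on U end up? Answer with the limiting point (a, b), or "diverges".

(-3, 4)

U is separable, so gradient descent decouples: a follows -∂U/∂a, b follows -∂U/∂b.
∂U/∂a = 12(a - 3)(a - 1)(a + 3); at a=-5 this is -1152, so a increases.
∂U/∂b = 6(b - 4)(b - 1); at b=5 this is 24, so b decreases.
a converges to its nearest critical value -3 (a local min of the a-part); b converges to 4. The iterate converges to (-3, 4).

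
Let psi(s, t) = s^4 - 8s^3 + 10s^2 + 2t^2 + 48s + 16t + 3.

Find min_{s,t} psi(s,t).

psi(s,t) separates as P(s) + Q(t) + 3, so its minimum is min P + min Q + 3.
P'(s) = 4(s - 4)(s - 3)(s + 1) vanishes at s ∈ {-1, 3, 4}; Q'(t) = 4(t + 4) vanishes at t ∈ {-4}.
Local minima of P (where P''>0): P(-1)=-29, P(4)=96. Local minima of Q: Q(-4)=-32.
So the global minimum of psi is P(-1) + Q(-4) + 3 = -29 − 32 + 3 = -58, attained at (-1, -4).

-58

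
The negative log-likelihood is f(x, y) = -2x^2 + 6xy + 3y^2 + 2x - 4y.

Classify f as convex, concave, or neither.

f is quadratic, so its Hessian is the constant matrix H = [[-4, 6], [6, 6]].
det(H) = -60, tr(H) = 2.
det(H) < 0, so H is indefinite: neither convex nor concave.

neither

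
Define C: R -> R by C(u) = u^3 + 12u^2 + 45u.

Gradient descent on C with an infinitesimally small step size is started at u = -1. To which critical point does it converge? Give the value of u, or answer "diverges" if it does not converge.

-3

C'(u) = 3(u + 3)(u + 5), so C'(-1) = 24.
Gradient descent moves in the -C' direction, i.e. u is decreasing.
The nearest critical point in that direction is u = -3, where C'' = 6 > 0 (a local minimum). The iterate converges there.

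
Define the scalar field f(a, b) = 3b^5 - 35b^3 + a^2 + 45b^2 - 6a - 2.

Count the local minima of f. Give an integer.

2

f separates as a function of a plus a function of b, so ∇f=0 decouples.
∂f/∂a = 2(a - 3) = 0 at a ∈ {3}; ∂f/∂b = 15b(b - 2)(b - 1)(b + 3) = 0 at b ∈ {-3, 0, 1, 2}.
The Hessian is diagonal: diag(f_aa, f_bb). Second derivatives: f_aa(3)=2; f_bb(-3)=-900, f_bb(0)=90, f_bb(1)=-60, f_bb(2)=150.
Local minima occur where both diagonal entries positive: (3, 0), (3, 2). Count: 2.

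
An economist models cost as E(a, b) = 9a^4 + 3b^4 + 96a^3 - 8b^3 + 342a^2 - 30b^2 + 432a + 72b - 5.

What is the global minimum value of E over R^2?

E(a,b) separates as P(a) + Q(b) − 5, so its minimum is min P + min Q − 5.
P'(a) = 36(a + 1)(a + 3)(a + 4) vanishes at a ∈ {-4, -3, -1}; Q'(b) = 12(b - 3)(b - 1)(b + 2) vanishes at b ∈ {-2, 1, 3}.
Local minima of P (where P''>0): P(-4)=-96, P(-1)=-177. Local minima of Q: Q(-2)=-152, Q(3)=-27.
So the global minimum of E is P(-1) + Q(-2) − 5 = -177 − 152 − 5 = -334, attained at (-1, -2).

-334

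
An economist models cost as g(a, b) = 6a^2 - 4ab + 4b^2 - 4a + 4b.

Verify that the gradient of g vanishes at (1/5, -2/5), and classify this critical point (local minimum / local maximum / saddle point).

local minimum

∇g = (12a - 4b - 4, -4a + 8b + 4); substituting (1/5, -2/5) gives ∇g = (0, 0), so (1/5, -2/5) is indeed a critical point.
The Hessian of g is constant: H = [[12, -4], [-4, 8]].
det(H) = 12·8 − (-4)² = 80.
det(H) > 0 and tr(H) = 20 > 0, so H is positive definite and the point is a local minimum.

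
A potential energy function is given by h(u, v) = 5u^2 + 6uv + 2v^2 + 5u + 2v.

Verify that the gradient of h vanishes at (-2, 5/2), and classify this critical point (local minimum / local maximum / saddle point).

local minimum

∇h = (10u + 6v + 5, 6u + 4v + 2); substituting (-2, 5/2) gives ∇h = (0, 0), so (-2, 5/2) is indeed a critical point.
The Hessian of h is constant: H = [[10, 6], [6, 4]].
det(H) = 10·4 − 6² = 4.
det(H) > 0 and tr(H) = 14 > 0, so H is positive definite and the point is a local minimum.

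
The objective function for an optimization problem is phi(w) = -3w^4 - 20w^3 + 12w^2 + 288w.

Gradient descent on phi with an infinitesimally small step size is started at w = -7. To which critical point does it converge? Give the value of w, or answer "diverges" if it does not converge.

diverges

phi'(w) = -12(w - 2)(w + 3)(w + 4), so phi'(-7) = 1296.
Gradient descent moves in the -phi' direction, i.e. w is decreasing.
There is no critical point below w=-7, and phi' keeps the same sign, so the iterate runs off to −∞.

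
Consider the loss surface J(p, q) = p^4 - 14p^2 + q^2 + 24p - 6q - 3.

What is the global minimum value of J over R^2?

J(p,q) separates as A(p) + B(q) − 3, so its minimum is min A + min B − 3.
A'(p) = 4(p - 2)(p - 1)(p + 3) vanishes at p ∈ {-3, 1, 2}; B'(q) = 2q - 6 vanishes at q ∈ {3}.
Local minima of A (where A''>0): A(-3)=-117, A(2)=8. Local minima of B: B(3)=-9.
So the global minimum of J is A(-3) + B(3) − 3 = -117 − 9 − 3 = -129, attained at (-3, 3).

-129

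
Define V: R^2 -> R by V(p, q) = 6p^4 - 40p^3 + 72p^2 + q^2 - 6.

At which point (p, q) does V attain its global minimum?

(0, 0)

V(p,q) separates as A(p) + B(q) − 6, so its minimum is min A + min B − 6.
A'(p) = 24p(p - 3)(p - 2) vanishes at p ∈ {0, 2, 3}; B'(q) = 2q vanishes at q ∈ {0}.
Local minima of A (where A''>0): A(0)=0, A(3)=54. Local minima of B: B(0)=0.
So the global minimum of V is A(0) + B(0) − 6 = 0 + 0 − 6 = -6, attained at (0, 0).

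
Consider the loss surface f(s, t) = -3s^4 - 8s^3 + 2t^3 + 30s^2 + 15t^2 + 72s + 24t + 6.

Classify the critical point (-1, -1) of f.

The mixed partial ∂²f/∂s∂t is 0, so the Hessian at any point is diag(f_ss, f_tt) = diag(12(-3s^2 - 4s + 5), 6(2t + 5)).
At (-1, -1): H = diag(72, 18).
Both eigenvalues are positive, so H is positive definite: a local minimum.

local minimum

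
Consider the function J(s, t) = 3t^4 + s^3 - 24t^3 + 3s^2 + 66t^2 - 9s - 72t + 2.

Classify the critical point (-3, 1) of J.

saddle point

The mixed partial ∂²J/∂s∂t is 0, so the Hessian at any point is diag(J_ss, J_tt) = diag(6(s + 1), 12(3t^2 - 12t + 11)).
At (-3, 1): H = diag(-12, 24).
The eigenvalues have opposite signs, so H is indefinite: a saddle point.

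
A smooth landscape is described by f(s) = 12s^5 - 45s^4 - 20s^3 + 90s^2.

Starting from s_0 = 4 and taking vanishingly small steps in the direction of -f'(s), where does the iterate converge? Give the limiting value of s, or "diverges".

3

f'(s) = 60s(s - 3)(s - 1)(s + 1), so f'(4) = 3600.
Gradient descent moves in the -f' direction, i.e. s is decreasing.
The nearest critical point in that direction is s = 3, where f'' = 1440 > 0 (a local minimum). The iterate converges there.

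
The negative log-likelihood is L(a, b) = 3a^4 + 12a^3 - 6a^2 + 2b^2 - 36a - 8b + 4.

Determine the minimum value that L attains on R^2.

-31

L(a,b) separates as P(a) + Q(b) + 4, so its minimum is min P + min Q + 4.
P'(a) = 12(a - 1)(a + 1)(a + 3) vanishes at a ∈ {-3, -1, 1}; Q'(b) = 4b - 8 vanishes at b ∈ {2}.
Local minima of P (where P''>0): P(-3)=-27, P(1)=-27. Local minima of Q: Q(2)=-8.
So the global minimum of L is P(-3) + Q(2) + 4 = -27 − 8 + 4 = -31, attained at (-3, 2).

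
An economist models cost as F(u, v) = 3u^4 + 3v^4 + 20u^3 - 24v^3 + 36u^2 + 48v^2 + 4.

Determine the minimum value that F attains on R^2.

4

F(u,v) separates as P(u) + Q(v) + 4, so its minimum is min P + min Q + 4.
P'(u) = 12u(u + 2)(u + 3) vanishes at u ∈ {-3, -2, 0}; Q'(v) = 12v(v - 4)(v - 2) vanishes at v ∈ {0, 2, 4}.
Local minima of P (where P''>0): P(-3)=27, P(0)=0. Local minima of Q: Q(0)=0, Q(4)=0.
So the global minimum of F is P(0) + Q(0) + 4 = 0 + 0 + 4 = 4, attained at (0, 0).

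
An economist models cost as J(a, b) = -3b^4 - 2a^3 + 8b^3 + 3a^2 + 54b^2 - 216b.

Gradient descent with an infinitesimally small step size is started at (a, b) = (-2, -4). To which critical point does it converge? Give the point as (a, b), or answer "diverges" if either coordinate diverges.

J is separable, so gradient descent decouples: a follows -∂J/∂a, b follows -∂J/∂b.
∂J/∂a = -6a(a - 1); at a=-2 this is -36, so a increases.
∂J/∂b = -12(b - 3)(b - 2)(b + 3); at b=-4 this is 504, so b decreases.
The b-coordinate has no critical point in that direction and runs off to infinity.

diverges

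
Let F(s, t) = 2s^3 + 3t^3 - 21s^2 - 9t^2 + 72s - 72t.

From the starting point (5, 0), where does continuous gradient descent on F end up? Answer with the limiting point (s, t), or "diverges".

F is separable, so gradient descent decouples: s follows -∂F/∂s, t follows -∂F/∂t.
∂F/∂s = 6(s - 4)(s - 3); at s=5 this is 12, so s decreases.
∂F/∂t = 9(t - 4)(t + 2); at t=0 this is -72, so t increases.
s converges to its nearest critical value 4 (a local min of the s-part); t converges to 4. The iterate converges to (4, 4).

(4, 4)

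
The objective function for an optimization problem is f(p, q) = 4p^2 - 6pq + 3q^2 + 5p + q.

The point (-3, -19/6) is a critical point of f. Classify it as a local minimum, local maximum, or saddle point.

local minimum

The Hessian of f is constant: H = [[8, -6], [-6, 6]].
det(H) = 8·6 − (-6)² = 12.
det(H) > 0 and tr(H) = 14 > 0, so H is positive definite and the point is a local minimum.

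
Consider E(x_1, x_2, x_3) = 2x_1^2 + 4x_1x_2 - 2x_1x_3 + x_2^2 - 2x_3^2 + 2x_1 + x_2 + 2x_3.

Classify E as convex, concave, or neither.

neither

E is quadratic, so its Hessian is the constant matrix H = [[4, 4, -2], [4, 2, 0], [-2, 0, -4]].
Leading principal minors: 4, -8, 24.
Neither pattern holds ⇒ H is indefinite ⇒ neither convex nor concave.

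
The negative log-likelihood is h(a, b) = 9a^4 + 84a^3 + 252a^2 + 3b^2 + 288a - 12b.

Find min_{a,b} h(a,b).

-204

h(a,b) separates as P(a) + Q(b), so its minimum is min P + min Q.
P'(a) = 36(a + 1)(a + 2)(a + 4) vanishes at a ∈ {-4, -2, -1}; Q'(b) = 6b - 12 vanishes at b ∈ {2}.
Local minima of P (where P''>0): P(-4)=-192, P(-1)=-111. Local minima of Q: Q(2)=-12.
So the global minimum of h is P(-4) + Q(2) = -192 − 12 = -204, attained at (-4, 2).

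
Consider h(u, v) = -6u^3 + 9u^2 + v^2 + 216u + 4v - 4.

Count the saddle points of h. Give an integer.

h separates as a function of u plus a function of v, so ∇h=0 decouples.
∂h/∂u = -18(u - 4)(u + 3) = 0 at u ∈ {-3, 4}; ∂h/∂v = 2(v + 2) = 0 at v ∈ {-2}.
The Hessian is diagonal: diag(h_uu, h_vv). Second derivatives: h_uu(-3)=126, h_uu(4)=-126; h_vv(-2)=2.
Saddle points occur where the two diagonal entries have opposite signs: (4, -2). Count: 1.

1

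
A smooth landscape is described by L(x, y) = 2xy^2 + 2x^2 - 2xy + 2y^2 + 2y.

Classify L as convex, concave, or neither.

The term 2xy^2 is cubic, so the Hessian is not constant.
∂²L/∂y² = 4x + 4, which takes both signs as x varies (negative for sufficiently negative x). A diagonal entry of the Hessian changing sign means the Hessian is neither positive- nor negative-semidefinite on all of R^2.

neither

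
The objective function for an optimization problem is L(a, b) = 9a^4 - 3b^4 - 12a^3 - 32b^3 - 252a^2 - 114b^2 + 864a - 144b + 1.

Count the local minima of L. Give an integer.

L separates as a function of a plus a function of b, so ∇L=0 decouples.
∂L/∂a = 36(a - 3)(a - 2)(a + 4) = 0 at a ∈ {-4, 2, 3}; ∂L/∂b = -12(b + 1)(b + 3)(b + 4) = 0 at b ∈ {-4, -3, -1}.
The Hessian is diagonal: diag(L_aa, L_bb). Second derivatives: L_aa(-4)=1512, L_aa(2)=-216, L_aa(3)=252; L_bb(-4)=-36, L_bb(-3)=24, L_bb(-1)=-72.
Local minima occur where both diagonal entries positive: (-4, -3), (3, -3). Count: 2.

2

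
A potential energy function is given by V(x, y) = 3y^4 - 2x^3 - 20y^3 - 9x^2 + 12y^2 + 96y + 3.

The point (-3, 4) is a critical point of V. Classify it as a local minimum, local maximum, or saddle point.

The mixed partial ∂²V/∂x∂y is 0, so the Hessian at any point is diag(V_xx, V_yy) = diag(-6(2x + 3), 12(3y^2 - 10y + 2)).
At (-3, 4): H = diag(18, 120).
Both eigenvalues are positive, so H is positive definite: a local minimum.

local minimum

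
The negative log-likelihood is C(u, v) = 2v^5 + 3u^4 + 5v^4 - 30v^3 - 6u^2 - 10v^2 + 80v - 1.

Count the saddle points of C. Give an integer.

C separates as a function of u plus a function of v, so ∇C=0 decouples.
∂C/∂u = 12u(u - 1)(u + 1) = 0 at u ∈ {-1, 0, 1}; ∂C/∂v = 10(v - 2)(v - 1)(v + 1)(v + 4) = 0 at v ∈ {-4, -1, 1, 2}.
The Hessian is diagonal: diag(C_uu, C_vv). Second derivatives: C_uu(-1)=24, C_uu(0)=-12, C_uu(1)=24; C_vv(-4)=-900, C_vv(-1)=180, C_vv(1)=-100, C_vv(2)=180.
Saddle points occur where the two diagonal entries have opposite signs: (-1, -4), (-1, 1), (0, -1), (0, 2), (1, -4), (1, 1). Count: 6.

6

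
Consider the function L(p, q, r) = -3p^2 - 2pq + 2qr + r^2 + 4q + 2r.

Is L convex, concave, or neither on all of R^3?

neither

L is quadratic, so its Hessian is the constant matrix H = [[-6, -2, 0], [-2, 0, 2], [0, 2, 2]].
Leading principal minors: -6, -4, 16.
Neither pattern holds ⇒ H is indefinite ⇒ neither convex nor concave.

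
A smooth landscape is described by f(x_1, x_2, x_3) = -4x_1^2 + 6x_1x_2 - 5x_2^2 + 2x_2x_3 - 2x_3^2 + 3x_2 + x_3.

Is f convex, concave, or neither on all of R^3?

f is quadratic, so its Hessian is the constant matrix H = [[-8, 6, 0], [6, -10, 2], [0, 2, -4]].
Leading principal minors: -8, 44, -144.
Signs alternate −, +, − ⇒ H ≺ 0 ⇒ concave.

concave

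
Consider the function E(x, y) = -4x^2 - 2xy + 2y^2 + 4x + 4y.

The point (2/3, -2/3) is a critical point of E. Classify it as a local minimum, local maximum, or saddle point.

saddle point

The Hessian of E is constant: H = [[-8, -2], [-2, 4]].
det(H) = (-8)·4 − (-2)² = -36.
Since det(H) < 0, H is indefinite and the critical point is a saddle point.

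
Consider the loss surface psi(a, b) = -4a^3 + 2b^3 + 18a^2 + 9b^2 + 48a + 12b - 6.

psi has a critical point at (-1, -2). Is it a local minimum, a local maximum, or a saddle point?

The mixed partial ∂²psi/∂a∂b is 0, so the Hessian at any point is diag(psi_aa, psi_bb) = diag(12(-2a + 3), 6(2b + 3)).
At (-1, -2): H = diag(60, -6).
The eigenvalues have opposite signs, so H is indefinite: a saddle point.

saddle point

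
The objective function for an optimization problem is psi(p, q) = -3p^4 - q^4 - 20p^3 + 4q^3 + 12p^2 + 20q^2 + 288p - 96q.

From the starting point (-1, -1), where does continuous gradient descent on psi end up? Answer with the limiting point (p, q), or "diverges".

psi is separable, so gradient descent decouples: p follows -∂psi/∂p, q follows -∂psi/∂q.
∂psi/∂p = -12(p - 2)(p + 3)(p + 4); at p=-1 this is 216, so p decreases.
∂psi/∂q = -4(q - 4)(q - 2)(q + 3); at q=-1 this is -120, so q increases.
p converges to its nearest critical value -3 (a local min of the p-part); q converges to 2. The iterate converges to (-3, 2).

(-3, 2)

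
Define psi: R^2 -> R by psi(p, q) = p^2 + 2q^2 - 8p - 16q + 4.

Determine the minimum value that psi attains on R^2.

psi(p,q) separates as A(p) + B(q) + 4, so its minimum is min A + min B + 4.
A'(p) = 2p - 8 vanishes at p ∈ {4}; B'(q) = 4q - 16 vanishes at q ∈ {4}.
Local minima of A (where A''>0): A(4)=-16. Local minima of B: B(4)=-32.
So the global minimum of psi is A(4) + B(4) + 4 = -16 − 32 + 4 = -44, attained at (4, 4).

-44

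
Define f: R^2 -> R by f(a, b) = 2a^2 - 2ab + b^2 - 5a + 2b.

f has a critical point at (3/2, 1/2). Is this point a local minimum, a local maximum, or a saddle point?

local minimum

The Hessian of f is constant: H = [[4, -2], [-2, 2]].
det(H) = 4·2 − (-2)² = 4.
det(H) > 0 and tr(H) = 6 > 0, so H is positive definite and the point is a local minimum.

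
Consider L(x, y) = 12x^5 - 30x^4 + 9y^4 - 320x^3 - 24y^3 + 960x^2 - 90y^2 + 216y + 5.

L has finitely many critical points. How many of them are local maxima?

2

L separates as a function of x plus a function of y, so ∇L=0 decouples.
∂L/∂x = 60x(x - 4)(x - 2)(x + 4) = 0 at x ∈ {-4, 0, 2, 4}; ∂L/∂y = 36(y - 3)(y - 1)(y + 2) = 0 at y ∈ {-2, 1, 3}.
The Hessian is diagonal: diag(L_xx, L_yy). Second derivatives: L_xx(-4)=-11520, L_xx(0)=1920, L_xx(2)=-1440, L_xx(4)=3840; L_yy(-2)=540, L_yy(1)=-216, L_yy(3)=360.
Local maxima occur where both diagonal entries negative: (-4, 1), (2, 1). Count: 2.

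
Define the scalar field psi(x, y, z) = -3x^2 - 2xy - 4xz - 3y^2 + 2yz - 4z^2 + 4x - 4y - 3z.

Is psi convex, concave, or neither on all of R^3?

psi is quadratic, so its Hessian is the constant matrix H = [[-6, -2, -4], [-2, -6, 2], [-4, 2, -8]].
Leading principal minors: -6, 32, -104.
Signs alternate −, +, − ⇒ H ≺ 0 ⇒ concave.

concave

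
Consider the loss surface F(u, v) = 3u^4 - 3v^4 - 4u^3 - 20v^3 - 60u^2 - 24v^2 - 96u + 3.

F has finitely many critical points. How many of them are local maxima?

F separates as a function of u plus a function of v, so ∇F=0 decouples.
∂F/∂u = 12(u - 4)(u + 1)(u + 2) = 0 at u ∈ {-2, -1, 4}; ∂F/∂v = -12v(v + 1)(v + 4) = 0 at v ∈ {-4, -1, 0}.
The Hessian is diagonal: diag(F_uu, F_vv). Second derivatives: F_uu(-2)=72, F_uu(-1)=-60, F_uu(4)=360; F_vv(-4)=-144, F_vv(-1)=36, F_vv(0)=-48.
Local maxima occur where both diagonal entries negative: (-1, -4), (-1, 0). Count: 2.

2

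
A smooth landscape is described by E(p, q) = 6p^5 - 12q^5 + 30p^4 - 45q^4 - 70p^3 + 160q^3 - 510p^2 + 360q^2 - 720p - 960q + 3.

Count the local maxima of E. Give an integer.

E separates as a function of p plus a function of q, so ∇E=0 decouples.
∂E/∂p = 30(p - 3)(p + 1)(p + 2)(p + 4) = 0 at p ∈ {-4, -2, -1, 3}; ∂E/∂q = -60(q - 2)(q - 1)(q + 2)(q + 4) = 0 at q ∈ {-4, -2, 1, 2}.
The Hessian is diagonal: diag(E_pp, E_qq). Second derivatives: E_pp(-4)=-1260, E_pp(-2)=300, E_pp(-1)=-360, E_pp(3)=4200; E_qq(-4)=3600, E_qq(-2)=-1440, E_qq(1)=900, E_qq(2)=-1440.
Local maxima occur where both diagonal entries negative: (-4, -2), (-4, 2), (-1, -2), (-1, 2). Count: 4.

4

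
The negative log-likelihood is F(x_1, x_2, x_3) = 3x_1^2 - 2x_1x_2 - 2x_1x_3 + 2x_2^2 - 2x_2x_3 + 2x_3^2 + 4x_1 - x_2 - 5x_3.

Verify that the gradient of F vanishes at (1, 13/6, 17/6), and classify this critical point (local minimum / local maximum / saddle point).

local minimum

∇F = (6x_1 - 2x_2 - 2x_3 + 4, -2x_1 + 4x_2 - 2x_3 - 1, -2x_1 - 2x_2 + 4x_3 - 5); substituting (1, 13/6, 17/6) gives ∇F = (0, 0, 0), so (1, 13/6, 17/6) is indeed a critical point.
The Hessian is constant: H = [[6, -2, -2], [-2, 4, -2], [-2, -2, 4]].
Leading principal minors: Δ₁ = 6, Δ₂ = 20, Δ₃ = 24.
All leading minors are positive, so H is positive definite: a local minimum.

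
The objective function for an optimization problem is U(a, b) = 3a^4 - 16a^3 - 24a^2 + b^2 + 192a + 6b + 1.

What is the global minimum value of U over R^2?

-312

U(a,b) separates as P(a) + Q(b) + 1, so its minimum is min P + min Q + 1.
P'(a) = 12(a - 4)(a - 2)(a + 2) vanishes at a ∈ {-2, 2, 4}; Q'(b) = 2b + 6 vanishes at b ∈ {-3}.
Local minima of P (where P''>0): P(-2)=-304, P(4)=128. Local minima of Q: Q(-3)=-9.
So the global minimum of U is P(-2) + Q(-3) + 1 = -304 − 9 + 1 = -312, attained at (-2, -3).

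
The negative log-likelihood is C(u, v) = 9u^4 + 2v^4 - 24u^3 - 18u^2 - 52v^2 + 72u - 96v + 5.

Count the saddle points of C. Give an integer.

C separates as a function of u plus a function of v, so ∇C=0 decouples.
∂C/∂u = 36(u - 2)(u - 1)(u + 1) = 0 at u ∈ {-1, 1, 2}; ∂C/∂v = 8(v - 4)(v + 1)(v + 3) = 0 at v ∈ {-3, -1, 4}.
The Hessian is diagonal: diag(C_uu, C_vv). Second derivatives: C_uu(-1)=216, C_uu(1)=-72, C_uu(2)=108; C_vv(-3)=112, C_vv(-1)=-80, C_vv(4)=280.
Saddle points occur where the two diagonal entries have opposite signs: (-1, -1), (1, -3), (1, 4), (2, -1). Count: 4.

4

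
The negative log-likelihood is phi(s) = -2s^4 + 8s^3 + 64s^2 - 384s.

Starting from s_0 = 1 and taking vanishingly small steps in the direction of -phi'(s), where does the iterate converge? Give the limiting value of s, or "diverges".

phi'(s) = -8(s - 4)(s - 3)(s + 4), so phi'(1) = -240.
Gradient descent moves in the -phi' direction, i.e. s is increasing.
The nearest critical point in that direction is s = 3, where phi'' = 56 > 0 (a local minimum). The iterate converges there.

3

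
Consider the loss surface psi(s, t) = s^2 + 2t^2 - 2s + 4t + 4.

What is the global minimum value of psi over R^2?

1

psi(s,t) separates as P(s) + Q(t) + 4, so its minimum is min P + min Q + 4.
P'(s) = 2s - 2 vanishes at s ∈ {1}; Q'(t) = 4(t + 1) vanishes at t ∈ {-1}.
Local minima of P (where P''>0): P(1)=-1. Local minima of Q: Q(-1)=-2.
So the global minimum of psi is P(1) + Q(-1) + 4 = -1 − 2 + 4 = 1, attained at (1, -1).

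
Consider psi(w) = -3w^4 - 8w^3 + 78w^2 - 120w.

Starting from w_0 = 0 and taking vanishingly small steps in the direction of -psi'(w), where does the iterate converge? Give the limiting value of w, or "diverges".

psi'(w) = -12(w - 2)(w - 1)(w + 5), so psi'(0) = -120.
Gradient descent moves in the -psi' direction, i.e. w is increasing.
The nearest critical point in that direction is w = 1, where psi'' = 72 > 0 (a local minimum). The iterate converges there.

1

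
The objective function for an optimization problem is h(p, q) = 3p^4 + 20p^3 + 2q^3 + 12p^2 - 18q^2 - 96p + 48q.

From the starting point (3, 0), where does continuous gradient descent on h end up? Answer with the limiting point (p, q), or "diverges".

diverges

h is separable, so gradient descent decouples: p follows -∂h/∂p, q follows -∂h/∂q.
∂h/∂p = 12(p - 1)(p + 2)(p + 4); at p=3 this is 840, so p decreases.
∂h/∂q = 6(q - 4)(q - 2); at q=0 this is 48, so q decreases.
The q-coordinate has no critical point in that direction and runs off to infinity.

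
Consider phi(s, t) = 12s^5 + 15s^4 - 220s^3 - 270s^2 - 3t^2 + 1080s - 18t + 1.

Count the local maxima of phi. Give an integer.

phi separates as a function of s plus a function of t, so ∇phi=0 decouples.
∂phi/∂s = 60(s - 3)(s - 1)(s + 2)(s + 3) = 0 at s ∈ {-3, -2, 1, 3}; ∂phi/∂t = -6(t + 3) = 0 at t ∈ {-3}.
The Hessian is diagonal: diag(phi_ss, phi_tt). Second derivatives: phi_ss(-3)=-1440, phi_ss(-2)=900, phi_ss(1)=-1440, phi_ss(3)=3600; phi_tt(-3)=-6.
Local maxima occur where both diagonal entries negative: (-3, -3), (1, -3). Count: 2.

2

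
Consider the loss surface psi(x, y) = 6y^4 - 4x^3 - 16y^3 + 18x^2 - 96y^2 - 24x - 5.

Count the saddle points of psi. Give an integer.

3

psi separates as a function of x plus a function of y, so ∇psi=0 decouples.
∂psi/∂x = -12(x - 2)(x - 1) = 0 at x ∈ {1, 2}; ∂psi/∂y = 24y(y - 4)(y + 2) = 0 at y ∈ {-2, 0, 4}.
The Hessian is diagonal: diag(psi_xx, psi_yy). Second derivatives: psi_xx(1)=12, psi_xx(2)=-12; psi_yy(-2)=288, psi_yy(0)=-192, psi_yy(4)=576.
Saddle points occur where the two diagonal entries have opposite signs: (1, 0), (2, -2), (2, 4). Count: 3.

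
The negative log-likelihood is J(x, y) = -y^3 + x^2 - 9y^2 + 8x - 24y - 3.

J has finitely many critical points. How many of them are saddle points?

1

J separates as a function of x plus a function of y, so ∇J=0 decouples.
∂J/∂x = 2(x + 4) = 0 at x ∈ {-4}; ∂J/∂y = -3(y + 2)(y + 4) = 0 at y ∈ {-4, -2}.
The Hessian is diagonal: diag(J_xx, J_yy). Second derivatives: J_xx(-4)=2; J_yy(-4)=6, J_yy(-2)=-6.
Saddle points occur where the two diagonal entries have opposite signs: (-4, -2). Count: 1.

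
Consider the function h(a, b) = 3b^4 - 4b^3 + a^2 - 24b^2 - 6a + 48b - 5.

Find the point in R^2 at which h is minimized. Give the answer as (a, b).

(3, -2)

h(a,b) separates as P(a) + Q(b) − 5, so its minimum is min P + min Q − 5.
P'(a) = 2a - 6 vanishes at a ∈ {3}; Q'(b) = 12(b - 2)(b - 1)(b + 2) vanishes at b ∈ {-2, 1, 2}.
Local minima of P (where P''>0): P(3)=-9. Local minima of Q: Q(-2)=-112, Q(2)=16.
So the global minimum of h is P(3) + Q(-2) − 5 = -9 − 112 − 5 = -126, attained at (3, -2).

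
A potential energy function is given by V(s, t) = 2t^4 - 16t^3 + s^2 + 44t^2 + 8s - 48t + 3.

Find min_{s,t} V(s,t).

V(s,t) separates as P(s) + Q(t) + 3, so its minimum is min P + min Q + 3.
P'(s) = 2s + 8 vanishes at s ∈ {-4}; Q'(t) = 8(t - 3)(t - 2)(t - 1) vanishes at t ∈ {1, 2, 3}.
Local minima of P (where P''>0): P(-4)=-16. Local minima of Q: Q(1)=-18, Q(3)=-18.
So the global minimum of V is P(-4) + Q(1) + 3 = -16 − 18 + 3 = -31, attained at (-4, 1).

-31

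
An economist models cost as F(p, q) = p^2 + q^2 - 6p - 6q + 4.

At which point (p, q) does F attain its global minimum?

F(p,q) separates as A(p) + B(q) + 4, so its minimum is min A + min B + 4.
A'(p) = 2p - 6 vanishes at p ∈ {3}; B'(q) = 2q - 6 vanishes at q ∈ {3}.
Local minima of A (where A''>0): A(3)=-9. Local minima of B: B(3)=-9.
So the global minimum of F is A(3) + B(3) + 4 = -9 − 9 + 4 = -14, attained at (3, 3).

(3, 3)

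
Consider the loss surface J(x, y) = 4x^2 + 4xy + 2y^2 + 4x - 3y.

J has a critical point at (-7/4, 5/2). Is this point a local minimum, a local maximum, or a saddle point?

The Hessian of J is constant: H = [[8, 4], [4, 4]].
det(H) = 8·4 − 4² = 16.
det(H) > 0 and tr(H) = 12 > 0, so H is positive definite and the point is a local minimum.

local minimum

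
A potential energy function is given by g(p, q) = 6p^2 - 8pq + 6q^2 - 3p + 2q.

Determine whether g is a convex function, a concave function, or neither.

convex

g is quadratic, so its Hessian is the constant matrix H = [[12, -8], [-8, 12]].
det(H) = 80, tr(H) = 24.
det(H) > 0 and tr(H) > 0, so H is positive definite everywhere: convex.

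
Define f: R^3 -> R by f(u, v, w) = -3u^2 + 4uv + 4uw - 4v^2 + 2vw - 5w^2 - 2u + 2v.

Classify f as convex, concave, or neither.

f is quadratic, so its Hessian is the constant matrix H = [[-6, 4, 4], [4, -8, 2], [4, 2, -10]].
Leading principal minors: -6, 32, -104.
Signs alternate −, +, − ⇒ H ≺ 0 ⇒ concave.

concave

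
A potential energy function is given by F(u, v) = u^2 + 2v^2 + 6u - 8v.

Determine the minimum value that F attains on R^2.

F(u,v) separates as P(u) + Q(v), so its minimum is min P + min Q.
P'(u) = 2u + 6 vanishes at u ∈ {-3}; Q'(v) = 4v - 8 vanishes at v ∈ {2}.
Local minima of P (where P''>0): P(-3)=-9. Local minima of Q: Q(2)=-8.
So the global minimum of F is P(-3) + Q(2) = -9 − 8 = -17, attained at (-3, 2).

-17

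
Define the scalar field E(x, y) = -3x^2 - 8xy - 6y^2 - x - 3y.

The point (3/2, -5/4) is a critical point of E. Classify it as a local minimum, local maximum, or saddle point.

The Hessian of E is constant: H = [[-6, -8], [-8, -12]].
det(H) = (-6)·(-12) − (-8)² = 8.
det(H) > 0 and tr(H) = -18 < 0, so H is negative definite and the point is a local maximum.

local maximum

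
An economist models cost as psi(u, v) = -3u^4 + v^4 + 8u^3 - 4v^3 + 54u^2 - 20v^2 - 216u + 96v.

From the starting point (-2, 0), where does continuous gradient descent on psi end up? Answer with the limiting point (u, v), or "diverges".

psi is separable, so gradient descent decouples: u follows -∂psi/∂u, v follows -∂psi/∂v.
∂psi/∂u = -12(u - 3)(u - 2)(u + 3); at u=-2 this is -240, so u increases.
∂psi/∂v = 4(v - 4)(v - 2)(v + 3); at v=0 this is 96, so v decreases.
u converges to its nearest critical value 2 (a local min of the u-part); v converges to -3. The iterate converges to (2, -3).

(2, -3)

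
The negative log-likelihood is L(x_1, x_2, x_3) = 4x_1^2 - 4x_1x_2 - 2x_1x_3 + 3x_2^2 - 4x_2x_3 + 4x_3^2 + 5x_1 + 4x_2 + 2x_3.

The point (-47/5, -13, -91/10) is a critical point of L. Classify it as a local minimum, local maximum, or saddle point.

The Hessian is constant: H = [[8, -4, -2], [-4, 6, -4], [-2, -4, 8]].
Leading principal minors: Δ₁ = 8, Δ₂ = 32, Δ₃ = 40.
All leading minors are positive, so H is positive definite: a local minimum.

local minimum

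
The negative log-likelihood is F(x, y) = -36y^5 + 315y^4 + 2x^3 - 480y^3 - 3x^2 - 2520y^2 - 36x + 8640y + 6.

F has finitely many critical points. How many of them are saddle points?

F separates as a function of x plus a function of y, so ∇F=0 decouples.
∂F/∂x = 6(x - 3)(x + 2) = 0 at x ∈ {-2, 3}; ∂F/∂y = -180(y - 4)(y - 3)(y - 2)(y + 2) = 0 at y ∈ {-2, 2, 3, 4}.
The Hessian is diagonal: diag(F_xx, F_yy). Second derivatives: F_xx(-2)=-30, F_xx(3)=30; F_yy(-2)=21600, F_yy(2)=-1440, F_yy(3)=900, F_yy(4)=-2160.
Saddle points occur where the two diagonal entries have opposite signs: (-2, -2), (-2, 3), (3, 2), (3, 4). Count: 4.

4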